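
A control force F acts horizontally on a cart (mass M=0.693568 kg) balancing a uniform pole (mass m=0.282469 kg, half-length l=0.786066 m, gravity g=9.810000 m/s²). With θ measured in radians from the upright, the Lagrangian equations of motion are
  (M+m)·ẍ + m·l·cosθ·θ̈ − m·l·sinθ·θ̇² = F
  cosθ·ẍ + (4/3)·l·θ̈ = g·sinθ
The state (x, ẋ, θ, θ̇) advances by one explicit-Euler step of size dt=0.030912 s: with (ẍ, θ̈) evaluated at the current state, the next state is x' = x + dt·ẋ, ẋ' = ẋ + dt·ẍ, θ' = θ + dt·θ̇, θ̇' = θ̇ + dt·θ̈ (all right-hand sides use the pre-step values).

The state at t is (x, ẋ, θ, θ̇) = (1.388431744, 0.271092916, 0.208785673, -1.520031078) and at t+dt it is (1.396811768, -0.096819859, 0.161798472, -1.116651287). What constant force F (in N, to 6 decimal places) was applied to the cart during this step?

F = -8.888536 N

ẍ = (ẋ'−ẋ)/dt = (-0.096819859−0.271092916)/0.030912 = -11.901940
θ̈ = (θ̇'−θ̇)/dt = (-1.116651287−-1.520031078)/0.030912 = 13.049294
sinθ=0.207272, cosθ=0.978283
F = (M+m)·ẍ + m·l·cosθ·θ̈ − m·l·sinθ·θ̇² = -11.616734 + 2.834533 − 0.106335 = -8.888536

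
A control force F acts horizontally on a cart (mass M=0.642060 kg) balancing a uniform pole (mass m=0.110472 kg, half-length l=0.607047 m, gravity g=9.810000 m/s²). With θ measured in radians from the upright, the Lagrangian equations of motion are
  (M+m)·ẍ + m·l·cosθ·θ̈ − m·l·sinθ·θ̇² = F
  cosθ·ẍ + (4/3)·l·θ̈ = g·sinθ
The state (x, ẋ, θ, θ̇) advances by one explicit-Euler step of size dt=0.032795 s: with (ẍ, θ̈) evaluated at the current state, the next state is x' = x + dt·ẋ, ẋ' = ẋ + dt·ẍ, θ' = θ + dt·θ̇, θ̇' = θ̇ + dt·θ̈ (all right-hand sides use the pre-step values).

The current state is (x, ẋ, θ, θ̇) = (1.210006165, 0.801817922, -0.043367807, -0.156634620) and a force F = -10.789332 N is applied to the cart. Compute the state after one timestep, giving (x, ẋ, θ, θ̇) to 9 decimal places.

sinθ=-0.043354214, cosθ=0.999059764
temp = (F + m·l·θ̇²·sinθ)/(M+m) = (-10.789332 + -0.000071332)/0.752532 = -14.337467817
θ̈ = (g·sinθ − cosθ·temp)/(l·(4/3 − m·cos²θ/(M+m))) = 19.291701552
ẍ = temp − m·l·θ̈·cosθ/(M+m) = -16.055026423
Euler: x'=1.210006165+0.032795·0.801817922=1.236301784, ẋ'=0.801817922+0.032795·-16.055026423=0.275293330
       θ'=-0.043367807+0.032795·-0.156634620=-0.048504639, θ̇'=-0.156634620+0.032795·19.291701552=0.476036732

(1.236301784, 0.275293330, -0.048504639, 0.476036732)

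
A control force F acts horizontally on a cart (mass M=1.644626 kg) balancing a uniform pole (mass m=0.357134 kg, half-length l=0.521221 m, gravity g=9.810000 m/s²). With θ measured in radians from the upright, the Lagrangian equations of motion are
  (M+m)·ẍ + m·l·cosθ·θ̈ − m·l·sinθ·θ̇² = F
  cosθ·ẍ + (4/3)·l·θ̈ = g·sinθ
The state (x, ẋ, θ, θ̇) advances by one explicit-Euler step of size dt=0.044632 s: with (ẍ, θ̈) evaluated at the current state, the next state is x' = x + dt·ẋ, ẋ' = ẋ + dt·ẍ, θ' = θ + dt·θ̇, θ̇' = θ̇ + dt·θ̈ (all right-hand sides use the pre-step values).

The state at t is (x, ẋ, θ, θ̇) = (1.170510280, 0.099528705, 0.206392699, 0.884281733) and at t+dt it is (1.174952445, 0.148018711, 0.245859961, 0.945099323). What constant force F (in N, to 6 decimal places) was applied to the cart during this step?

F = 2.393231 N

ẍ = (ẋ'−ẋ)/dt = (0.148018711−0.099528705)/0.044632 = 1.086440
θ̈ = (θ̇'−θ̇)/dt = (0.945099323−0.884281733)/0.044632 = 1.362645
sinθ=0.204930, cosθ=0.978777
F = (M+m)·ẍ + m·l·cosθ·θ̈ − m·l·sinθ·θ̇² = 2.174793 + 0.248267 − 0.029829 = 2.393231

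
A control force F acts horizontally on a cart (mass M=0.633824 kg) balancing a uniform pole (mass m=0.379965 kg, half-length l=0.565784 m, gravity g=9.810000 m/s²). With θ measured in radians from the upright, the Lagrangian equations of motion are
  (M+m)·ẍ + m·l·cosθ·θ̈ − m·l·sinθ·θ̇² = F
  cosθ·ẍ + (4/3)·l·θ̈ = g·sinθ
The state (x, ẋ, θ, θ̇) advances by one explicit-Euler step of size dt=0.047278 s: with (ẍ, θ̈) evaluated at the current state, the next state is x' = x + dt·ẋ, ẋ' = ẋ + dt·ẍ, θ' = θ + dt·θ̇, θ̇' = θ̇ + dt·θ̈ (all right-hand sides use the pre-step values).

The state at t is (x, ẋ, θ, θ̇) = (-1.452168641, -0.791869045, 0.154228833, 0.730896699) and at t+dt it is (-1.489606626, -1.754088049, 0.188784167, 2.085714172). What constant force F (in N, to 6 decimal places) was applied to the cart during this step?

F = -14.563267 N

ẍ = (ẋ'−ẋ)/dt = (-1.754088049−-0.791869045)/0.047278 = -20.352363
θ̈ = (θ̇'−θ̇)/dt = (2.085714172−0.730896699)/0.047278 = 28.656404
sinθ=0.153618, cosθ=0.988130
F = (M+m)·ẍ + m·l·cosθ·θ̈ − m·l·sinθ·θ̇² = -20.633001 + 6.087376 − 0.017642 = -14.563267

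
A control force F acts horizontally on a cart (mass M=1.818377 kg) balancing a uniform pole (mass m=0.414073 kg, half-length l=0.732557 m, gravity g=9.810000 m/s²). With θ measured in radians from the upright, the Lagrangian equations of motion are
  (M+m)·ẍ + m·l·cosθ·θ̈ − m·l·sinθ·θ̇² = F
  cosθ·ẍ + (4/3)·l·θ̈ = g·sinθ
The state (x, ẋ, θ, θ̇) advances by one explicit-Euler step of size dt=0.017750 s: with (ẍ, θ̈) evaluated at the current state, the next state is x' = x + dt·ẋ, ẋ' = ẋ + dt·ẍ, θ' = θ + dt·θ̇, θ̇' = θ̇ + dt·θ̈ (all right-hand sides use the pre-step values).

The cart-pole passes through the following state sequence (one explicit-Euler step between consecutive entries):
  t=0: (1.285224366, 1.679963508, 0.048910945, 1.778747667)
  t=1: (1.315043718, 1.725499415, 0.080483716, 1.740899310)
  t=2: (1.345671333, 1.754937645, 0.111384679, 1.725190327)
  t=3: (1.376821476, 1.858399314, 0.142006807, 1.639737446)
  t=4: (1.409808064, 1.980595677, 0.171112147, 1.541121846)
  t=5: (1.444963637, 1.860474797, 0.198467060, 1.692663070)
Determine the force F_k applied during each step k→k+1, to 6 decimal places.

F_0 = 5.034190 N
F_1 = 3.361006 N
F_2 = 11.460947 N
F_3 = 13.585140 N
F_4 = -12.678609 N

step 0→1:
  ẍ = (ẋ'−ẋ)/dt = (1.725499415−1.679963508)/0.017750 = 2.565403
  θ̈ = (θ̇'−θ̇)/dt = (1.740899310−1.778747667)/0.017750 = -2.132302
  sinθ=0.048891, cosθ=0.998804
  F = (M+m)·ẍ + m·l·cosθ·θ̈ − m·l·sinθ·θ̇² = 5.727134 + -0.646022 − 0.046922 = 5.034190
step 1→2:
  ẍ = (ẋ'−ẋ)/dt = (1.754937645−1.725499415)/0.017750 = 1.658492
  θ̈ = (θ̇'−θ̇)/dt = (1.725190327−1.740899310)/0.017750 = -0.885013
  sinθ=0.080397, cosθ=0.996763
  F = (M+m)·ẍ + m·l·cosθ·θ̈ − m·l·sinθ·θ̇² = 3.702500 + -0.267584 − 0.073910 = 3.361006
step 2→3:
  ẍ = (ẋ'−ẋ)/dt = (1.858399314−1.754937645)/0.017750 = 5.828826
  θ̈ = (θ̇'−θ̇)/dt = (1.639737446−1.725190327)/0.017750 = -4.814247
  sinθ=0.111155, cosθ=0.993803
  F = (M+m)·ẍ + m·l·cosθ·θ̈ − m·l·sinθ·θ̇² = 13.012564 + -1.451266 − 0.100350 = 11.460947
step 3→4:
  ẍ = (ẋ'−ẋ)/dt = (1.980595677−1.858399314)/0.017750 = 6.884302
  θ̈ = (θ̇'−θ̇)/dt = (1.541121846−1.639737446)/0.017750 = -5.555808
  sinθ=0.141530, cosθ=0.989934
  F = (M+m)·ẍ + m·l·cosθ·θ̈ − m·l·sinθ·θ̇² = 15.368860 + -1.668291 − 0.115429 = 13.585140
step 4→5:
  ẍ = (ẋ'−ẋ)/dt = (1.860474797−1.980595677)/0.017750 = -6.767373
  θ̈ = (θ̇'−θ̇)/dt = (1.692663070−1.541121846)/0.017750 = 8.537534
  sinθ=0.170278, cosθ=0.985396
  F = (M+m)·ẍ + m·l·cosθ·θ̈ − m·l·sinθ·θ̇² = -15.107823 + 2.551888 − 0.122674 = -12.678609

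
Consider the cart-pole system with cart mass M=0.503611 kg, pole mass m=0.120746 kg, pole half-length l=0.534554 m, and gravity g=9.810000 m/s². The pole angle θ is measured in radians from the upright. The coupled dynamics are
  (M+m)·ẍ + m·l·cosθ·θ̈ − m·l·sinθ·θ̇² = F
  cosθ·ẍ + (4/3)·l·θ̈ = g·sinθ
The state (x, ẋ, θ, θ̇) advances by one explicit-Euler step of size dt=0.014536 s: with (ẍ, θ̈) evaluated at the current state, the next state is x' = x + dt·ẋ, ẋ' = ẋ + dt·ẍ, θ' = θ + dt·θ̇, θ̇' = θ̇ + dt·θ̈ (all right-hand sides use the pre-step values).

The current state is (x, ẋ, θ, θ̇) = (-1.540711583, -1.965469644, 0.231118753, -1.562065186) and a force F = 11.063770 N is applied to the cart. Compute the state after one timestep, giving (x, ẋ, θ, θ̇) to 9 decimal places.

sinθ=0.229066673, cosθ=0.973410735
temp = (F + m·l·θ̇²·sinθ)/(M+m) = (11.063770 + 0.036076513)/0.624357 = 17.778044473
θ̈ = (g·sinθ − cosθ·temp)/(l·(4/3 − m·cos²θ/(M+m))) = -24.493459328
ẍ = temp − m·l·θ̈·cosθ/(M+m) = 20.242821341
Euler: x'=-1.540711583+0.014536·-1.965469644=-1.569281650, ẋ'=-1.965469644+0.014536·20.242821341=-1.671219993
       θ'=0.231118753+0.014536·-1.562065186=0.208412573, θ̇'=-1.562065186+0.014536·-24.493459328=-1.918102111

(-1.569281650, -1.671219993, 0.208412573, -1.918102111)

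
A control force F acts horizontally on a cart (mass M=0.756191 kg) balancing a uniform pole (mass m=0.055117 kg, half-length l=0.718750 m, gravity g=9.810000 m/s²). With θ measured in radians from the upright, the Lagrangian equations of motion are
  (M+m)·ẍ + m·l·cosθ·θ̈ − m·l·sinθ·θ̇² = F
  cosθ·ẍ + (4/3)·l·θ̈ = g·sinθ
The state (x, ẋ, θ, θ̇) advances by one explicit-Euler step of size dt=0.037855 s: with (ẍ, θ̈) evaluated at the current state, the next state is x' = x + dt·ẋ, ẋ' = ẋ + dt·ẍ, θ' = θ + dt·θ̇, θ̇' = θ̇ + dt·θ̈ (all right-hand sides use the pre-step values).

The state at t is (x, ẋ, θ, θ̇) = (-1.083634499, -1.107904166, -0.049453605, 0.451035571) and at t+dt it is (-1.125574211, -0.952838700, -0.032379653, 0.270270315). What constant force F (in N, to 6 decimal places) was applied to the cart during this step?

F = 3.134820 N

ẍ = (ẋ'−ẋ)/dt = (-0.952838700−-1.107904166)/0.037855 = 4.096301
θ̈ = (θ̇'−θ̇)/dt = (0.270270315−0.451035571)/0.037855 = -4.775202
sinθ=-0.049433, cosθ=0.998777
F = (M+m)·ẍ + m·l·cosθ·θ̈ − m·l·sinθ·θ̇² = 3.323362 + -0.188940 − -0.000398 = 3.134820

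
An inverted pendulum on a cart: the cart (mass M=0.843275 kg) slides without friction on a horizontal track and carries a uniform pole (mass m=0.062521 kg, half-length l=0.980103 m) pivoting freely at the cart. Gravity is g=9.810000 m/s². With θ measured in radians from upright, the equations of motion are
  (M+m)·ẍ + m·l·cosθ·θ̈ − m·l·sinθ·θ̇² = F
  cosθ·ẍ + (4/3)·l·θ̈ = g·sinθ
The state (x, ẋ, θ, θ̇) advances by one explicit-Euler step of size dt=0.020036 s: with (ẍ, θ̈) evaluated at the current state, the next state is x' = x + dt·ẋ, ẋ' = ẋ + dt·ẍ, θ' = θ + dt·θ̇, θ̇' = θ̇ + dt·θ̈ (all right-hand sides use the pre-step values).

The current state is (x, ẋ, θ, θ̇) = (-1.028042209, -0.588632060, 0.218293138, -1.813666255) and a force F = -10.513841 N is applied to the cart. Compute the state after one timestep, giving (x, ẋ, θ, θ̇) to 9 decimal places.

(-1.039836041, -0.834513177, 0.181954521, -1.597404099)

sinθ=0.216563584, cosθ=0.976268515
temp = (F + m·l·θ̇²·sinθ)/(M+m) = (-10.513841 + 0.043651363)/0.905796 = -11.559103415
θ̈ = (g·sinθ − cosθ·temp)/(l·(4/3 − m·cos²θ/(M+m))) = 10.793679167
ẍ = temp − m·l·θ̈·cosθ/(M+m) = -12.271966334
Euler: x'=-1.028042209+0.020036·-0.588632060=-1.039836041, ẋ'=-0.588632060+0.020036·-12.271966334=-0.834513177
       θ'=0.218293138+0.020036·-1.813666255=0.181954521, θ̇'=-1.813666255+0.020036·10.793679167=-1.597404099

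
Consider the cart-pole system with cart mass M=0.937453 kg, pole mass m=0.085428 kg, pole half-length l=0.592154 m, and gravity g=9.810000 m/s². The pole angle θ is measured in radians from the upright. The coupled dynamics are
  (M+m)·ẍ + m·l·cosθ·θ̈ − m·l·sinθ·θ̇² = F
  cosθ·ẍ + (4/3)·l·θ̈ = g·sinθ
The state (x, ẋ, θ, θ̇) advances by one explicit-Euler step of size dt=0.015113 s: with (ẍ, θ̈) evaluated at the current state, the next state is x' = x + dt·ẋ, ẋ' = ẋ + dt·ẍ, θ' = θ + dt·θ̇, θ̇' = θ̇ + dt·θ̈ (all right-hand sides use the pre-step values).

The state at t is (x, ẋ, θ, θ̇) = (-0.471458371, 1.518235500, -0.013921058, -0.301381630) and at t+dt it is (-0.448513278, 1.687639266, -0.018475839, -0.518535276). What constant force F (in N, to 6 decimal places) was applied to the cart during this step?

F = 10.738892 N

ẍ = (ẋ'−ẋ)/dt = (1.687639266−1.518235500)/0.015113 = 11.209142
θ̈ = (θ̇'−θ̇)/dt = (-0.518535276−-0.301381630)/0.015113 = -14.368666
sinθ=-0.013921, cosθ=0.999903
F = (M+m)·ẍ + m·l·cosθ·θ̈ − m·l·sinθ·θ̇² = 11.465619 + -0.726791 − -0.000064 = 10.738892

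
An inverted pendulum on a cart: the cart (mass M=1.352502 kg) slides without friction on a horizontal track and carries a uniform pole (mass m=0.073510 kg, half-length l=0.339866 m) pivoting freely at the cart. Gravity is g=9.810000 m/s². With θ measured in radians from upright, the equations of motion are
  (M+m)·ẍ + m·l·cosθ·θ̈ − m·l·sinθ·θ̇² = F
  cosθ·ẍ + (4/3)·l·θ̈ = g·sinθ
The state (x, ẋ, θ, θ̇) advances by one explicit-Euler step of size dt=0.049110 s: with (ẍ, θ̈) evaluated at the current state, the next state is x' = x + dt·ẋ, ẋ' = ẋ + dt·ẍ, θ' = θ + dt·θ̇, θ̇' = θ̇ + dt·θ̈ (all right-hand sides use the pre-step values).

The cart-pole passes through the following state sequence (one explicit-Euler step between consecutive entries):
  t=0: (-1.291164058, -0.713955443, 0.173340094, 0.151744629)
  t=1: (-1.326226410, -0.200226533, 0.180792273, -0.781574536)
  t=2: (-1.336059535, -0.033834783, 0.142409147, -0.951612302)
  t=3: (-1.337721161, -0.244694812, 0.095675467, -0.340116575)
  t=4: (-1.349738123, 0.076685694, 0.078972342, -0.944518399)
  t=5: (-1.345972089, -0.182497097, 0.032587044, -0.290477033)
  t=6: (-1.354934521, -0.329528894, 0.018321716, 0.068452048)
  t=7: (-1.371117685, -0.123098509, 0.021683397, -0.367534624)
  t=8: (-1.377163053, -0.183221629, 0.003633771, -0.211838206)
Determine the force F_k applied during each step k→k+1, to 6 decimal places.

step 0→1:
  ẍ = (ẋ'−ẋ)/dt = (-0.200226533−-0.713955443)/0.049110 = 10.460780
  θ̈ = (θ̇'−θ̇)/dt = (-0.781574536−0.151744629)/0.049110 = -19.004666
  sinθ=0.172473, cosθ=0.985014
  F = (M+m)·ẍ + m·l·cosθ·θ̈ − m·l·sinθ·θ̇² = 14.917198 + -0.467689 − 0.000099 = 14.449410
step 1→2:
  ẍ = (ẋ'−ẋ)/dt = (-0.033834783−-0.200226533)/0.049110 = 3.388144
  θ̈ = (θ̇'−θ̇)/dt = (-0.951612302−-0.781574536)/0.049110 = -3.462386
  sinθ=0.179809, cosθ=0.983702
  F = (M+m)·ẍ + m·l·cosθ·θ̈ − m·l·sinθ·θ̇² = 4.831534 + -0.085093 − 0.002744 = 4.743697
step 2→3:
  ẍ = (ẋ'−ẋ)/dt = (-0.244694812−-0.033834783)/0.049110 = -4.293627
  θ̈ = (θ̇'−θ̇)/dt = (-0.340116575−-0.951612302)/0.049110 = 12.451552
  sinθ=0.141928, cosθ=0.989877
  F = (M+m)·ẍ + m·l·cosθ·θ̈ − m·l·sinθ·θ̇² = -6.122764 + 0.307935 − 0.003211 = -5.818040
step 3→4:
  ẍ = (ẋ'−ẋ)/dt = (0.076685694−-0.244694812)/0.049110 = 6.544095
  θ̈ = (θ̇'−θ̇)/dt = (-0.944518399−-0.340116575)/0.049110 = -12.307103
  sinθ=0.095530, cosθ=0.995427
  F = (M+m)·ẍ + m·l·cosθ·θ̈ − m·l·sinθ·θ̇² = 9.331958 + -0.306069 − 0.000276 = 9.025613
step 4→5:
  ẍ = (ẋ'−ẋ)/dt = (-0.182497097−0.076685694)/0.049110 = -5.277597
  θ̈ = (θ̇'−θ̇)/dt = (-0.290477033−-0.944518399)/0.049110 = 13.317886
  sinθ=0.078890, cosθ=0.996883
  F = (M+m)·ẍ + m·l·cosθ·θ̈ − m·l·sinθ·θ̇² = -7.525917 + 0.331691 − 0.001758 = -7.195984
step 5→6:
  ẍ = (ẋ'−ẋ)/dt = (-0.329528894−-0.182497097)/0.049110 = -2.993928
  θ̈ = (θ̇'−θ̇)/dt = (0.068452048−-0.290477033)/0.049110 = 7.308676
  sinθ=0.032581, cosθ=0.999469
  F = (M+m)·ẍ + m·l·cosθ·θ̈ − m·l·sinθ·θ̇² = -4.269377 + 0.182500 − 0.000069 = -4.086946
step 6→7:
  ẍ = (ẋ'−ẋ)/dt = (-0.123098509−-0.329528894)/0.049110 = 4.203429
  θ̈ = (θ̇'−θ̇)/dt = (-0.367534624−0.068452048)/0.049110 = -8.877758
  sinθ=0.018321, cosθ=0.999832
  F = (M+m)·ẍ + m·l·cosθ·θ̈ − m·l·sinθ·θ̇² = 5.994140 + -0.221761 − 0.000002 = 5.772377
step 7→8:
  ẍ = (ẋ'−ẋ)/dt = (-0.183221629−-0.123098509)/0.049110 = -1.224254
  θ̈ = (θ̇'−θ̇)/dt = (-0.211838206−-0.367534624)/0.049110 = 3.170361
  sinθ=0.021682, cosθ=0.999765
  F = (M+m)·ẍ + m·l·cosθ·θ̈ − m·l·sinθ·θ̇² = -1.745801 + 0.079188 − 0.000073 = -1.666686

F_0 = 14.449410 N
F_1 = 4.743697 N
F_2 = -5.818040 N
F_3 = 9.025613 N
F_4 = -7.195984 N
F_5 = -4.086946 N
F_6 = 5.772377 N
F_7 = -1.666686 N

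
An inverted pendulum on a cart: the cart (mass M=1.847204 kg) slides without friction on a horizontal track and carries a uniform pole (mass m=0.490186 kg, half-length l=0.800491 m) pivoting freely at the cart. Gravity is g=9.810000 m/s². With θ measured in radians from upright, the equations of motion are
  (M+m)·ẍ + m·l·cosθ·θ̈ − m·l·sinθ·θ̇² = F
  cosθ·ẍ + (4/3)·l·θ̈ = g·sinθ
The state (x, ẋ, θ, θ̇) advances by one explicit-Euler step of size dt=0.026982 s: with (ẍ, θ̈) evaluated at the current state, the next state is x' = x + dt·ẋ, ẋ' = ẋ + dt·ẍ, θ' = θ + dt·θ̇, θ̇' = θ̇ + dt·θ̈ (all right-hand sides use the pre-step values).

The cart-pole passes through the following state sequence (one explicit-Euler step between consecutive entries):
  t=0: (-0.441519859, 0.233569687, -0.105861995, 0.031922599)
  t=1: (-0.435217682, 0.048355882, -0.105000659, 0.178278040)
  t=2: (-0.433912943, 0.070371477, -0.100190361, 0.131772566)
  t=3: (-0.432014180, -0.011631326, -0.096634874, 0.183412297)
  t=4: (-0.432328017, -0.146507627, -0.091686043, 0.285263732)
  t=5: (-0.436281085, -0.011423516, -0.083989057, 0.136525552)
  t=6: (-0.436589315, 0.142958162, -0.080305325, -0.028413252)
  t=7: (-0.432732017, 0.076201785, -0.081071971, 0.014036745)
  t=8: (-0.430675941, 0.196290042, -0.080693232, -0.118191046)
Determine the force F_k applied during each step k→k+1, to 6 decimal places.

step 0→1:
  ẍ = (ẋ'−ẋ)/dt = (0.048355882−0.233569687)/0.026982 = -6.864347
  θ̈ = (θ̇'−θ̇)/dt = (0.178278040−0.031922599)/0.026982 = 5.424188
  sinθ=-0.105664, cosθ=0.994402
  F = (M+m)·ẍ + m·l·cosθ·θ̈ − m·l·sinθ·θ̇² = -16.044656 + 2.116479 − -0.000042 = -13.928134
step 1→2:
  ẍ = (ẋ'−ẋ)/dt = (0.070371477−0.048355882)/0.026982 = 0.815936
  θ̈ = (θ̇'−θ̇)/dt = (0.131772566−0.178278040)/0.026982 = -1.723574
  sinθ=-0.104808, cosθ=0.994492
  F = (M+m)·ẍ + m·l·cosθ·θ̈ − m·l·sinθ·θ̇² = 1.907161 + -0.672588 − -0.001307 = 1.235881
step 2→3:
  ẍ = (ẋ'−ẋ)/dt = (-0.011631326−0.070371477)/0.026982 = -3.039167
  θ̈ = (θ̇'−θ̇)/dt = (0.183412297−0.131772566)/0.026982 = 1.913859
  sinθ=-0.100023, cosθ=0.994985
  F = (M+m)·ẍ + m·l·cosθ·θ̈ − m·l·sinθ·θ̇² = -7.103718 + 0.747212 − -0.000682 = -6.355825
step 3→4:
  ẍ = (ẋ'−ẋ)/dt = (-0.146507627−-0.011631326)/0.026982 = -4.998751
  θ̈ = (θ̇'−θ̇)/dt = (0.285263732−0.183412297)/0.026982 = 3.774792
  sinθ=-0.096485, cosθ=0.995334
  F = (M+m)·ẍ + m·l·cosθ·θ̈ − m·l·sinθ·θ̇² = -11.684031 + 1.474278 − -0.001274 = -10.208479
step 4→5:
  ẍ = (ẋ'−ẋ)/dt = (-0.011423516−-0.146507627)/0.026982 = 5.006453
  θ̈ = (θ̇'−θ̇)/dt = (0.136525552−0.285263732)/0.026982 = -5.512496
  sinθ=-0.091558, cosθ=0.995800
  F = (M+m)·ẍ + m·l·cosθ·θ̈ − m·l·sinθ·θ̇² = 11.702033 + -2.153960 − -0.002924 = 9.550996
step 5→6:
  ẍ = (ẋ'−ẋ)/dt = (0.142958162−-0.011423516)/0.026982 = 5.721654
  θ̈ = (θ̇'−θ̇)/dt = (-0.028413252−0.136525552)/0.026982 = -6.112920
  sinθ=-0.083890, cosθ=0.996475
  F = (M+m)·ẍ + m·l·cosθ·θ̈ − m·l·sinθ·θ̇² = 13.373738 + -2.390190 − -0.000614 = 10.984161
step 6→7:
  ẍ = (ẋ'−ẋ)/dt = (0.076201785−0.142958162)/0.026982 = -2.474108
  θ̈ = (θ̇'−θ̇)/dt = (0.014036745−-0.028413252)/0.026982 = 1.573271
  sinθ=-0.080219, cosθ=0.996777
  F = (M+m)·ẍ + m·l·cosθ·θ̈ − m·l·sinθ·θ̇² = -5.782955 + 0.615345 − -0.000025 = -5.167584
step 7→8:
  ẍ = (ẋ'−ẋ)/dt = (0.196290042−0.076201785)/0.026982 = 4.450680
  θ̈ = (θ̇'−θ̇)/dt = (-0.118191046−0.014036745)/0.026982 = -4.900593
  sinθ=-0.080983, cosθ=0.996715
  F = (M+m)·ẍ + m·l·cosθ·θ̈ − m·l·sinθ·θ̇² = 10.402976 + -1.916625 − -0.000006 = 8.486357

F_0 = -13.928134 N
F_1 = 1.235881 N
F_2 = -6.355825 N
F_3 = -10.208479 N
F_4 = 9.550996 N
F_5 = 10.984161 N
F_6 = -5.167584 N
F_7 = 8.486357 N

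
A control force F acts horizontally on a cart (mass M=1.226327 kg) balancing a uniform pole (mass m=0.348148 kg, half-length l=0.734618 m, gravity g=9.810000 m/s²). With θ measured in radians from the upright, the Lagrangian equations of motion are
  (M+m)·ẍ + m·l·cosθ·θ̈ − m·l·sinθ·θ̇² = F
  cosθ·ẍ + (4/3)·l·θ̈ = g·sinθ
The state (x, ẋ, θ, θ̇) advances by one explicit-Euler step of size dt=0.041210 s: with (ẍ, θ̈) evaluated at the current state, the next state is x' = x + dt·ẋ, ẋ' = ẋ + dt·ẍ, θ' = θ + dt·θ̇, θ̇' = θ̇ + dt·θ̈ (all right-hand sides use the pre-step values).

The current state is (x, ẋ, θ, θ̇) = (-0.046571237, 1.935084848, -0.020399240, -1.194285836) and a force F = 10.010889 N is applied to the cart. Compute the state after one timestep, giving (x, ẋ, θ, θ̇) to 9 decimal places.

sinθ=-0.020397825, cosθ=0.999791943
temp = (F + m·l·θ̇²·sinθ)/(M+m) = (10.010889 + -0.007440907)/1.574475 = 6.353513452
θ̈ = (g·sinθ − cosθ·temp)/(l·(4/3 − m·cos²θ/(M+m))) = -8.018771290
ẍ = temp − m·l·θ̈·cosθ/(M+m) = 7.655801816
Euler: x'=-0.046571237+0.041210·1.935084848=0.033173610, ẋ'=1.935084848+0.041210·7.655801816=2.250580441
       θ'=-0.020399240+0.041210·-1.194285836=-0.069615759, θ̇'=-1.194285836+0.041210·-8.018771290=-1.524739401

(0.033173610, 2.250580441, -0.069615759, -1.524739401)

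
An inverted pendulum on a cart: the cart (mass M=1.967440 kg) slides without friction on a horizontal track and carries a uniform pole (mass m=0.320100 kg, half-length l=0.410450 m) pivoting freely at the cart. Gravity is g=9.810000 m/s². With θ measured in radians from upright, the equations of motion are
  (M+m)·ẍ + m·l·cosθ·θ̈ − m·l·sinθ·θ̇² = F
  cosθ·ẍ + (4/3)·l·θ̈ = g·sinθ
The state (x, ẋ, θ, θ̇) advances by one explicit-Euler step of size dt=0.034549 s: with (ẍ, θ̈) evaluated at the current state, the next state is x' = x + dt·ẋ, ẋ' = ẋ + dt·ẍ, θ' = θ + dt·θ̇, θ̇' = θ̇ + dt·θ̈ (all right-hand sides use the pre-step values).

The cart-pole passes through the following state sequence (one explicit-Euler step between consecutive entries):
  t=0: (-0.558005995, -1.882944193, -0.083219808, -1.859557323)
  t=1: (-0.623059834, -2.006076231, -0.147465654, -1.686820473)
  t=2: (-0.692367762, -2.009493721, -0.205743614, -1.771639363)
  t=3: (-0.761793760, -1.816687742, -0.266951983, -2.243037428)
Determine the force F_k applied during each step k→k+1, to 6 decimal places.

F_0 = -7.460367 N
F_1 = -0.490402 N
F_2 = 11.095361 N

step 0→1:
  ẍ = (ẋ'−ẋ)/dt = (-2.006076231−-1.882944193)/0.034549 = -3.563983
  θ̈ = (θ̇'−θ̇)/dt = (-1.686820473−-1.859557323)/0.034549 = 4.999764
  sinθ=-0.083124, cosθ=0.996539
  F = (M+m)·ẍ + m·l·cosθ·θ̈ − m·l·sinθ·θ̇² = -8.152753 + 0.654621 − -0.037765 = -7.460367
step 1→2:
  ẍ = (ẋ'−ẋ)/dt = (-2.009493721−-2.006076231)/0.034549 = -0.098917
  θ̈ = (θ̇'−θ̇)/dt = (-1.771639363−-1.686820473)/0.034549 = -2.455032
  sinθ=-0.146932, cosθ=0.989147
  F = (M+m)·ẍ + m·l·cosθ·θ̈ − m·l·sinθ·θ̇² = -0.226277 + -0.319054 − -0.054929 = -0.490402
step 2→3:
  ẍ = (ẋ'−ẋ)/dt = (-1.816687742−-2.009493721)/0.034549 = 5.580653
  θ̈ = (θ̇'−θ̇)/dt = (-2.243037428−-1.771639363)/0.034549 = -13.644333
  sinθ=-0.204295, cosθ=0.978909
  F = (M+m)·ẍ + m·l·cosθ·θ̈ − m·l·sinθ·θ̇² = 12.765967 + -1.754853 − -0.084247 = 11.095361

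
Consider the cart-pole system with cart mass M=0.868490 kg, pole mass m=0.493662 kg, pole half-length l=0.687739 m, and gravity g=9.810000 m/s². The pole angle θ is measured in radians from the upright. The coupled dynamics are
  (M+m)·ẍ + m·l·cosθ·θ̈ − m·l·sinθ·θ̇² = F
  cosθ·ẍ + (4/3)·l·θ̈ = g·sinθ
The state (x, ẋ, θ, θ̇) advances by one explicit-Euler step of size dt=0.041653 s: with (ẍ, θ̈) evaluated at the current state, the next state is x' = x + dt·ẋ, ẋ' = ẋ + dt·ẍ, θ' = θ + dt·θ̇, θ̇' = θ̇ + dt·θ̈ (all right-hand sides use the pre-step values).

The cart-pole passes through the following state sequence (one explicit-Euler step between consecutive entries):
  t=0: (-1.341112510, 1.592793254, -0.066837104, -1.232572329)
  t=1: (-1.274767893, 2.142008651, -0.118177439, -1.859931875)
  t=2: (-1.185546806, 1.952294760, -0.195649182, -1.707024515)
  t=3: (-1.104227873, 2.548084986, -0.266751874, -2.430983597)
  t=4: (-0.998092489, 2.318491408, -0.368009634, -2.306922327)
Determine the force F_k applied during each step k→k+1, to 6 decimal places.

step 0→1:
  ẍ = (ẋ'−ẋ)/dt = (2.142008651−1.592793254)/0.041653 = 13.185494
  θ̈ = (θ̇'−θ̇)/dt = (-1.859931875−-1.232572329)/0.041653 = -15.061569
  sinθ=-0.066787, cosθ=0.997767
  F = (M+m)·ẍ + m·l·cosθ·θ̈ − m·l·sinθ·θ̇² = 17.960648 + -5.102145 − -0.034449 = 12.892951
step 1→2:
  ẍ = (ẋ'−ẋ)/dt = (1.952294760−2.142008651)/0.041653 = -4.554627
  θ̈ = (θ̇'−θ̇)/dt = (-1.707024515−-1.859931875)/0.041653 = 3.670981
  sinθ=-0.117903, cosθ=0.993025
  F = (M+m)·ẍ + m·l·cosθ·θ̈ − m·l·sinθ·θ̇² = -6.204095 + 1.237644 − -0.138475 = -4.827976
step 2→3:
  ẍ = (ẋ'−ẋ)/dt = (2.548084986−1.952294760)/0.041653 = 14.303657
  θ̈ = (θ̇'−θ̇)/dt = (-2.430983597−-1.707024515)/0.041653 = -17.380719
  sinθ=-0.194403, cosθ=0.980922
  F = (M+m)·ẍ + m·l·cosθ·θ̈ − m·l·sinθ·θ̇² = 19.483755 + -5.788358 − -0.192325 = 13.887722
step 3→4:
  ẍ = (ẋ'−ẋ)/dt = (2.318491408−2.548084986)/0.041653 = -5.512054
  θ̈ = (θ̇'−θ̇)/dt = (-2.306922327−-2.430983597)/0.041653 = 2.978447
  sinθ=-0.263600, cosθ=0.964632
  F = (M+m)·ẍ + m·l·cosθ·θ̈ − m·l·sinθ·θ̇² = -7.508255 + 0.975450 − -0.528886 = -6.003919

F_0 = 12.892951 N
F_1 = -4.827976 N
F_2 = 13.887722 N
F_3 = -6.003919 N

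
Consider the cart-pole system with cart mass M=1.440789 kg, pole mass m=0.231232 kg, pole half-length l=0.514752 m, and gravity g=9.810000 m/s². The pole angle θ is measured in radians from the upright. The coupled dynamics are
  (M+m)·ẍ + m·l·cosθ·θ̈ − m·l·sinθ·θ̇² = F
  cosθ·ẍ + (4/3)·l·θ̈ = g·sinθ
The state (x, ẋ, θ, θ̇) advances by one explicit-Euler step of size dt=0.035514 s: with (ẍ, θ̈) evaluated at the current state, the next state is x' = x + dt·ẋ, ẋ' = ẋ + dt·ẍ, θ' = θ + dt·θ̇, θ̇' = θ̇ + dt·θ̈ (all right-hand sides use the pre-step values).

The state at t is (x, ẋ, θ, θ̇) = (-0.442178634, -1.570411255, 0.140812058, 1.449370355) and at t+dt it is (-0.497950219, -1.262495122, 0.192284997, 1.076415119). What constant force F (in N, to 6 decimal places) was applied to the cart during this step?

ẍ = (ẋ'−ẋ)/dt = (-1.262495122−-1.570411255)/0.035514 = 8.670275
θ̈ = (θ̇'−θ̇)/dt = (1.076415119−1.449370355)/0.035514 = -10.501640
sinθ=0.140347, cosθ=0.990102
F = (M+m)·ẍ + m·l·cosθ·θ̈ − m·l·sinθ·θ̇² = 14.496881 + -1.237608 − 0.035092 = 13.224181

F = 13.224181 N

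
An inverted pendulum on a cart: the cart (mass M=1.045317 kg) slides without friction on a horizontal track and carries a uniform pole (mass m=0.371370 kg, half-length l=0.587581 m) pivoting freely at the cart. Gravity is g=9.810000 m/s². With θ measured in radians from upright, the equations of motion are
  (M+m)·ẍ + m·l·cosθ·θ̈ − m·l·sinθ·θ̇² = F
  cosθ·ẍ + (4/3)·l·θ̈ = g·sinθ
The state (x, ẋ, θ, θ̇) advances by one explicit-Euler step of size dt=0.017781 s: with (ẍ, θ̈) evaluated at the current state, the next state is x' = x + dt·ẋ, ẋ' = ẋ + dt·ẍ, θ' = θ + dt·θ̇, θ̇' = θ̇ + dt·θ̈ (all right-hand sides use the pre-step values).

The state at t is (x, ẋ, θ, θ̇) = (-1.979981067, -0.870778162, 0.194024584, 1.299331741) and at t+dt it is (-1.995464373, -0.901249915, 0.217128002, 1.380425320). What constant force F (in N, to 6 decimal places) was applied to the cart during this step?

ẍ = (ẋ'−ẋ)/dt = (-0.901249915−-0.870778162)/0.017781 = -1.713726
θ̈ = (θ̇'−θ̇)/dt = (1.380425320−1.299331741)/0.017781 = 4.560687
sinθ=0.192810, cosθ=0.981236
F = (M+m)·ẍ + m·l·cosθ·θ̈ − m·l·sinθ·θ̇² = -2.427813 + 0.976514 − 0.071030 = -1.522329

F = -1.522329 N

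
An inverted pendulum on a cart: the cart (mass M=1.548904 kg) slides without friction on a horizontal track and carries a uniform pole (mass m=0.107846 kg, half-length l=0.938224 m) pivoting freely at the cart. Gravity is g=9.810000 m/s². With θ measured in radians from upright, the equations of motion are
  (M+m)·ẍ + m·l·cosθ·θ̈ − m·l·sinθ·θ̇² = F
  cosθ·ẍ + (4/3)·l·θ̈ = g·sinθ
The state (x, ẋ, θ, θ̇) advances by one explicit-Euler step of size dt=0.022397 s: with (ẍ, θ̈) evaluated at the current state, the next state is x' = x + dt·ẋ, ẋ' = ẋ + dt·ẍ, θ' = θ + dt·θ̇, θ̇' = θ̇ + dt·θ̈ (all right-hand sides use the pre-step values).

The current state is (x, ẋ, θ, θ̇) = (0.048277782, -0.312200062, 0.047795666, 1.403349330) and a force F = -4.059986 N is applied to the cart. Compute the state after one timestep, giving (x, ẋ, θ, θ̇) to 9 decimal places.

(0.041285437, -0.370298709, 0.079226481, 1.458130788)

sinθ=0.047777470, cosθ=0.998858005
temp = (F + m·l·θ̇²·sinθ)/(M+m) = (-4.059986 + 0.009520622)/1.656750 = -2.444825941
θ̈ = (g·sinθ − cosθ·temp)/(l·(4/3 − m·cos²θ/(M+m))) = 2.445928399
ẍ = temp − m·l·θ̈·cosθ/(M+m) = -2.594037028
Euler: x'=0.048277782+0.022397·-0.312200062=0.041285437, ẋ'=-0.312200062+0.022397·-2.594037028=-0.370298709
       θ'=0.047795666+0.022397·1.403349330=0.079226481, θ̇'=1.403349330+0.022397·2.445928399=1.458130788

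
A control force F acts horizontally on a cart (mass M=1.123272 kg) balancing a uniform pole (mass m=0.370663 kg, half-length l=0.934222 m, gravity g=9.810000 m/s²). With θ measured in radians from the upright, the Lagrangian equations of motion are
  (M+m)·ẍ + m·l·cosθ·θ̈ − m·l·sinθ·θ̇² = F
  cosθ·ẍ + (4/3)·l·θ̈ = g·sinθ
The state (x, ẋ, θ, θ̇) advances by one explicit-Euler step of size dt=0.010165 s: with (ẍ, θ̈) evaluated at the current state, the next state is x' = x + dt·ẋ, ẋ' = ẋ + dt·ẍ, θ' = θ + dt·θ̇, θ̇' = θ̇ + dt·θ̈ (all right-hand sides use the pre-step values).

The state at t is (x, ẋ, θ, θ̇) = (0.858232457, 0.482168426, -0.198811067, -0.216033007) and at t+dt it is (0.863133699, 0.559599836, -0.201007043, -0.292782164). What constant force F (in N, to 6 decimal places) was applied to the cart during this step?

ẍ = (ẋ'−ẋ)/dt = (0.559599836−0.482168426)/0.010165 = 7.617453
θ̈ = (θ̇'−θ̇)/dt = (-0.292782164−-0.216033007)/0.010165 = -7.550335
sinθ=-0.197504, cosθ=0.980302
F = (M+m)·ẍ + m·l·cosθ·θ̈ − m·l·sinθ·θ̇² = 11.379980 + -2.563041 − -0.003192 = 8.820131

F = 8.820131 N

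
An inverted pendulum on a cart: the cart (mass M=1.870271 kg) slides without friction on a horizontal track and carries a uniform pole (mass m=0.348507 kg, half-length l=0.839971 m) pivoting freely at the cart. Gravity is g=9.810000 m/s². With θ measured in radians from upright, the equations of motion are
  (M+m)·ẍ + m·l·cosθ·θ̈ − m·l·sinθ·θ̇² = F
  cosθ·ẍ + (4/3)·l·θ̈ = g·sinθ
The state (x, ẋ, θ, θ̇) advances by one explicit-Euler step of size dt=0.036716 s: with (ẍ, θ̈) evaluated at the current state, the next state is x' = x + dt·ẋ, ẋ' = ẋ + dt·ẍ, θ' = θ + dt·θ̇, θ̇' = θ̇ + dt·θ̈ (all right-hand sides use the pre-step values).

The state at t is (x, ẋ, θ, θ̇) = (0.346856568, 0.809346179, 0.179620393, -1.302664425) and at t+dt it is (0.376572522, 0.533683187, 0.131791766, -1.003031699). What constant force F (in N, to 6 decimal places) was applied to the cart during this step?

F = -14.396759 N

ẍ = (ẋ'−ẋ)/dt = (0.533683187−0.809346179)/0.036716 = -7.507980
θ̈ = (θ̇'−θ̇)/dt = (-1.003031699−-1.302664425)/0.036716 = 8.160822
sinθ=0.178656, cosθ=0.983912
F = (M+m)·ẍ + m·l·cosθ·θ̈ − m·l·sinθ·θ̇² = -16.658541 + 2.350530 − 0.088748 = -14.396759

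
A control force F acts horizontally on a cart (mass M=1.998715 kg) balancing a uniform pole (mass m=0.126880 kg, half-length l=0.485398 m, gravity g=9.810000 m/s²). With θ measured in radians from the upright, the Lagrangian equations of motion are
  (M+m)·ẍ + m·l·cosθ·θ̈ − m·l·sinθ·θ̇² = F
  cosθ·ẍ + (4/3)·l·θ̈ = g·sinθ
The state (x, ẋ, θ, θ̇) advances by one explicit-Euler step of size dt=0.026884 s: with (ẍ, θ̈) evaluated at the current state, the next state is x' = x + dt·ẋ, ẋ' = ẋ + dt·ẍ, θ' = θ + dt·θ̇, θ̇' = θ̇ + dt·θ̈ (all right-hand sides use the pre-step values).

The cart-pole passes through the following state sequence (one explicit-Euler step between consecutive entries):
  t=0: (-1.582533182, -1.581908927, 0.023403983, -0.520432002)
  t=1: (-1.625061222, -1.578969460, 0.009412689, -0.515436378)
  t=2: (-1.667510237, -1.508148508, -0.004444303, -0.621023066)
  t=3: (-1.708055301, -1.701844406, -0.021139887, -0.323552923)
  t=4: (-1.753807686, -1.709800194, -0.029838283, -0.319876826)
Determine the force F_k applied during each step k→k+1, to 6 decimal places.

F_0 = 0.243461 N
F_1 = 5.357462 N
F_2 = -14.633090 N
F_3 = -0.620472 N

step 0→1:
  ẍ = (ẋ'−ẋ)/dt = (-1.578969460−-1.581908927)/0.026884 = 0.109339
  θ̈ = (θ̇'−θ̇)/dt = (-0.515436378−-0.520432002)/0.026884 = 0.185821
  sinθ=0.023402, cosθ=0.999726
  F = (M+m)·ẍ + m·l·cosθ·θ̈ − m·l·sinθ·θ̇² = 0.232410 + 0.011441 − 0.000390 = 0.243461
step 1→2:
  ẍ = (ẋ'−ẋ)/dt = (-1.508148508−-1.578969460)/0.026884 = 2.634316
  θ̈ = (θ̇'−θ̇)/dt = (-0.621023066−-0.515436378)/0.026884 = -3.927492
  sinθ=0.009413, cosθ=0.999956
  F = (M+m)·ẍ + m·l·cosθ·θ̈ − m·l·sinθ·θ̇² = 5.599489 + -0.241873 − 0.000154 = 5.357462
step 2→3:
  ẍ = (ẋ'−ẋ)/dt = (-1.701844406−-1.508148508)/0.026884 = -7.204876
  θ̈ = (θ̇'−θ̇)/dt = (-0.323552923−-0.621023066)/0.026884 = 11.064951
  sinθ=-0.004444, cosθ=0.999990
  F = (M+m)·ẍ + m·l·cosθ·θ̈ − m·l·sinθ·θ̇² = -15.314649 + 0.681454 − -0.000106 = -14.633090
step 3→4:
  ẍ = (ẋ'−ẋ)/dt = (-1.709800194−-1.701844406)/0.026884 = -0.295930
  θ̈ = (θ̇'−θ̇)/dt = (-0.319876826−-0.323552923)/0.026884 = 0.136739
  sinθ=-0.021138, cosθ=0.999777
  F = (M+m)·ẍ + m·l·cosθ·θ̈ − m·l·sinθ·θ̇² = -0.629028 + 0.008420 − -0.000136 = -0.620472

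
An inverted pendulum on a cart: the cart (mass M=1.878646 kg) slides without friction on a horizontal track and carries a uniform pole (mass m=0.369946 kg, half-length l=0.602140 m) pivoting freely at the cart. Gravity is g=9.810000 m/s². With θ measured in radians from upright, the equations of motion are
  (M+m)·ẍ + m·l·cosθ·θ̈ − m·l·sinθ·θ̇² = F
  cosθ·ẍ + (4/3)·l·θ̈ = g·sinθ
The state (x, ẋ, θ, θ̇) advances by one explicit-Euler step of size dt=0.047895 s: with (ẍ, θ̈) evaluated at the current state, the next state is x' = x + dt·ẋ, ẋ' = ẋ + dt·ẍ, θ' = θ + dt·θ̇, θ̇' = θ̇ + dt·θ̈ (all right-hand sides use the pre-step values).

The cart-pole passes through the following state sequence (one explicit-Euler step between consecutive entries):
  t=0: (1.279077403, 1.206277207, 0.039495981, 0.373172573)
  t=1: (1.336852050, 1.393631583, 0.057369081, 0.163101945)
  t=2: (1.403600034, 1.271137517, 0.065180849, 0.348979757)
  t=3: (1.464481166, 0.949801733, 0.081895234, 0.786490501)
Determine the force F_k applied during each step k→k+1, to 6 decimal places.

F_0 = 7.818482 N
F_1 = -4.888142 N
F_2 = -13.057419 N

step 0→1:
  ẍ = (ẋ'−ẋ)/dt = (1.393631583−1.206277207)/0.047895 = 3.911773
  θ̈ = (θ̇'−θ̇)/dt = (0.163101945−0.373172573)/0.047895 = -4.386066
  sinθ=0.039486, cosθ=0.999220
  F = (M+m)·ẍ + m·l·cosθ·θ̈ − m·l·sinθ·θ̇² = 8.795982 + -0.976275 − 0.001225 = 7.818482
step 1→2:
  ẍ = (ẋ'−ẋ)/dt = (1.271137517−1.393631583)/0.047895 = -2.557554
  θ̈ = (θ̇'−θ̇)/dt = (0.348979757−0.163101945)/0.047895 = 3.880944
  sinθ=0.057338, cosθ=0.998355
  F = (M+m)·ẍ + m·l·cosθ·θ̈ − m·l·sinθ·θ̇² = -5.750896 + 0.863094 − 0.000340 = -4.888142
step 2→3:
  ẍ = (ẋ'−ẋ)/dt = (0.949801733−1.271137517)/0.047895 = -6.709172
  θ̈ = (θ̇'−θ̇)/dt = (0.786490501−0.348979757)/0.047895 = 9.134790
  sinθ=0.065135, cosθ=0.997876
  F = (M+m)·ẍ + m·l·cosθ·θ̈ − m·l·sinθ·θ̇² = -15.086190 + 2.030538 − 0.001767 = -13.057419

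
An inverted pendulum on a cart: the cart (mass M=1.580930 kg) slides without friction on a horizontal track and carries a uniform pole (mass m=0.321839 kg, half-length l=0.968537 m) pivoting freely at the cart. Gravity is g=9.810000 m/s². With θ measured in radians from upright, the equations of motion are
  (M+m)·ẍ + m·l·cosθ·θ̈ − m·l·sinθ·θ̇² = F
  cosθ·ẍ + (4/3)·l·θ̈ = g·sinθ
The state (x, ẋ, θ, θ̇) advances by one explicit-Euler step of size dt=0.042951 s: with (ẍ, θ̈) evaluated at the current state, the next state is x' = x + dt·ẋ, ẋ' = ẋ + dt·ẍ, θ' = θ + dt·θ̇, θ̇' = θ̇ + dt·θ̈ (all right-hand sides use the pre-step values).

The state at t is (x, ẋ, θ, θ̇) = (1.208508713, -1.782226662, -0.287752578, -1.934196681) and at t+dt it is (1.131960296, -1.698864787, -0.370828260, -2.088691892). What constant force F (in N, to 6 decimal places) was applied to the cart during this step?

ẍ = (ẋ'−ẋ)/dt = (-1.698864787−-1.782226662)/0.042951 = 1.940860
θ̈ = (θ̇'−θ̇)/dt = (-2.088691892−-1.934196681)/0.042951 = -3.597011
sinθ=-0.283798, cosθ=0.958884
F = (M+m)·ẍ + m·l·cosθ·θ̈ − m·l·sinθ·θ̇² = 3.693008 + -1.075134 − -0.330952 = 2.948826

F = 2.948826 N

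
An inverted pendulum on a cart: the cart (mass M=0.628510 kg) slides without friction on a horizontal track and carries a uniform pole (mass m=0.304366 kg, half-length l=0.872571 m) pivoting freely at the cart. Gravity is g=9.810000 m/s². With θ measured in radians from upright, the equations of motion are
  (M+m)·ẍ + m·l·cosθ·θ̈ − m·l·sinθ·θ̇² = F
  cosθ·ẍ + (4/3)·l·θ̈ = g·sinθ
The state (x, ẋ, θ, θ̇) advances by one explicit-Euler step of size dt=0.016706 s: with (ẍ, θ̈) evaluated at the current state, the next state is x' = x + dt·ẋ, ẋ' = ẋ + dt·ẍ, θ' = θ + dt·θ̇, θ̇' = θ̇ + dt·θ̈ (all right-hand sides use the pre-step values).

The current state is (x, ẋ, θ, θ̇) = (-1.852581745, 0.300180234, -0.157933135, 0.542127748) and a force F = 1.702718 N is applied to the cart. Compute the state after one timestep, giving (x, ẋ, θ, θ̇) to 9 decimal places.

(-1.847566934, 0.348122901, -0.148876349, 0.479277673)

sinθ=-0.157277402, cosθ=0.987554464
temp = (F + m·l·θ̇²·sinθ)/(M+m) = (1.702718 + -0.012276272)/0.932876 = 1.812075482
θ̈ = (g·sinθ − cosθ·temp)/(l·(4/3 − m·cos²θ/(M+m))) = -3.762125902
ẍ = temp − m·l·θ̈·cosθ/(M+m) = 2.869787341
Euler: x'=-1.852581745+0.016706·0.300180234=-1.847566934, ẋ'=0.300180234+0.016706·2.869787341=0.348122901
       θ'=-0.157933135+0.016706·0.542127748=-0.148876349, θ̇'=0.542127748+0.016706·-3.762125902=0.479277673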